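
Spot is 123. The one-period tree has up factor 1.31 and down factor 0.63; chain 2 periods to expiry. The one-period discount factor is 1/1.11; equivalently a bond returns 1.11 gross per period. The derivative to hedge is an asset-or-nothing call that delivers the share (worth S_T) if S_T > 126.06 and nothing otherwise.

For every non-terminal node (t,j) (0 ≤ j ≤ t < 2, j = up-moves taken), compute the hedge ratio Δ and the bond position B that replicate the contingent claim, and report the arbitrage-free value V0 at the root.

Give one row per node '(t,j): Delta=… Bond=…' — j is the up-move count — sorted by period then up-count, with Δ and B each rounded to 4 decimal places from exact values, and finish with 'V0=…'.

The replicating-portfolio and risk-neutral prices coincide; use p* = (1.11−0.63)/(1.31−0.63) = 0.7059 for the latter.
At expiry t=2: V(2,0)=0.0000, V(2,1)=0.0000, V(2,2)=211.0803
(1,0): S=77.4900. Δ = (V_up−V_dn)/(S_up−S_dn) = (0.0000−0.0000)/(101.5119−48.8187) = 0.0000. V = [p*·0.0000 + (1−p*)·0.0000]/1.11 = 0.0000. B = V − Δ·S = 0.0000.
(1,1): S=161.1300. Δ = (V_up−V_dn)/(S_up−S_dn) = (211.0803−0.0000)/(211.0803−101.5119) = 1.9265. V = [p*·211.0803 + (1−p*)·0.0000]/1.11 = 134.2323. B = V − Δ·S = -176.1799.
(0,0): S=123.0000. Δ = (V_up−V_dn)/(S_up−S_dn) = (134.2323−0.0000)/(161.1300−77.4900) = 1.6049. V = [p*·134.2323 + (1−p*)·0.0000]/1.11 = 85.3624. B = V − Δ·S = -112.0381.
Root portfolio cost Δ·123+B reproduces V0=85.3624.

(0,0): Delta=1.6049 Bond=-112.0381
(1,0): Delta=0.0000 Bond=0.0000
(1,1): Delta=1.9265 Bond=-176.1799
V0=85.3624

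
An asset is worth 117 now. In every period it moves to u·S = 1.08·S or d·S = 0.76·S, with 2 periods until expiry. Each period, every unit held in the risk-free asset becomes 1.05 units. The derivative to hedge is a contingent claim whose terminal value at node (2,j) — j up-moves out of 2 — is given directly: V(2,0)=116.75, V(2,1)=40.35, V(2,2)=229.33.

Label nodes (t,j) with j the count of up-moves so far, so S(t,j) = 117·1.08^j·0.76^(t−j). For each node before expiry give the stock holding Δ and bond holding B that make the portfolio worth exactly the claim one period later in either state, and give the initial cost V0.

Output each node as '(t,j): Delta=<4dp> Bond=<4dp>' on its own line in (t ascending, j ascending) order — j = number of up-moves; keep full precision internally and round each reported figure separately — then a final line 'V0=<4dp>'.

No-arbitrage ⇒ martingale measure with p* = (R−d)/(u−d) = 0.9062.
Payoff layer (t=2): V(2,0)=116.7500, V(2,1)=40.3500, V(2,2)=229.3300
  t=1,j=0: stock 88.9200 → up 96.0336 (V=40.3500), down 67.5792 (V=116.7500). Price 45.2500; hedge Δ=-2.6850, bond B=284.0000.
  t=1,j=1: stock 126.3600 → up 136.4688 (V=229.3300), down 96.0336 (V=40.3500). Price 201.5363; hedge Δ=4.6737, bond B=-389.0262.
  t=0,j=0: stock 117.0000 → up 126.3600 (V=201.5363), down 88.9200 (V=45.2500). Price 177.9852; hedge Δ=4.1743, bond B=-310.4095.
Self-financing check: at every node Δ·S+B equals the discounted successor values.

(0,0): Delta=4.1743 Bond=-310.4095
(1,0): Delta=-2.6850 Bond=284.0000
(1,1): Delta=4.6737 Bond=-389.0262
V0=177.9852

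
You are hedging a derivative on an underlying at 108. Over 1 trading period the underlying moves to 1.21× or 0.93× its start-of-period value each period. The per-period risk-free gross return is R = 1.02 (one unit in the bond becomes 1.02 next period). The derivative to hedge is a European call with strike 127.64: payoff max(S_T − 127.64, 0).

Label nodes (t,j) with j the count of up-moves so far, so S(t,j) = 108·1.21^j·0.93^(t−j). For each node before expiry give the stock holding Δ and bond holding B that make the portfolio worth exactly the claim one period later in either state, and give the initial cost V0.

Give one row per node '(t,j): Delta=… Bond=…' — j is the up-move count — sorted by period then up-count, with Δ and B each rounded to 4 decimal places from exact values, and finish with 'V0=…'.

(0,0): Delta=0.1005 Bond=-9.8992
V0=0.9580

The replicating-portfolio and risk-neutral prices coincide; use p* = (1.02−0.93)/(1.21−0.93) = 0.3214 for the latter.
At expiry t=1: V(1,0)=0.0000, V(1,1)=3.0400
(0,0): S=108.0000. Δ = (V_up−V_dn)/(S_up−S_dn) = (3.0400−0.0000)/(130.6800−100.4400) = 0.1005. V = [p*·3.0400 + (1−p*)·0.0000]/1.02 = 0.9580. B = V − Δ·S = -9.8992.
Root portfolio cost Δ·108+B reproduces V0=0.9580.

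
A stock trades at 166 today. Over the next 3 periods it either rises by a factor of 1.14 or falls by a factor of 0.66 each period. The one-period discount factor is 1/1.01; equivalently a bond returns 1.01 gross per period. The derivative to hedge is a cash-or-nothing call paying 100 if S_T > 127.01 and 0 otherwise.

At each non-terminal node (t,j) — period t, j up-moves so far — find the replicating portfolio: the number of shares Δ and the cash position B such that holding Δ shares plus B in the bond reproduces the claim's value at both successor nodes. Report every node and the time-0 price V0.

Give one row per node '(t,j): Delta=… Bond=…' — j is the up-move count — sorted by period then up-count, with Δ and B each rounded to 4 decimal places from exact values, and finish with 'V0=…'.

(0,0): Delta=0.4859 Bond=-1.1058
(1,0): Delta=1.3728 Bond=-98.2849
(1,1): Delta=0.2952 Bond=34.9741
(2,0): Delta=0.0000 Bond=0.0000
(2,1): Delta=1.6680 Bond=-136.1386
(2,2): Delta=0.0000 Bond=99.0099
V0=79.5573

No-arbitrage ⇒ martingale measure with p* = (R−d)/(u−d) = 0.7292.
Terminal values V(3,·): V(3,0)=0.0000, V(3,1)=0.0000, V(3,2)=100.0000, V(3,3)=100.0000
  t=2,j=0: stock 72.3096 → up 82.4329 (V=0.0000), down 47.7243 (V=0.0000). Price 0.0000; hedge Δ=0.0000, bond B=0.0000.
  t=2,j=1: stock 124.8984 → up 142.3842 (V=100.0000), down 82.4329 (V=0.0000). Price 72.1947; hedge Δ=1.6680, bond B=-136.1386.
  t=2,j=2: stock 215.7336 → up 245.9363 (V=100.0000), down 142.3842 (V=100.0000). Price 99.0099; hedge Δ=0.0000, bond B=99.0099.
  t=1,j=0: stock 109.5600 → up 124.8984 (V=72.1947), down 72.3096 (V=0.0000). Price 52.1208; hedge Δ=1.3728, bond B=-98.2849.
  t=1,j=1: stock 189.2400 → up 215.7336 (V=99.0099), down 124.8984 (V=72.1947). Price 90.8391; hedge Δ=0.2952, bond B=34.9741.
  t=0,j=0: stock 166.0000 → up 189.2400 (V=90.8391), down 109.5600 (V=52.1208). Price 79.5573; hedge Δ=0.4859, bond B=-1.1058.
Root portfolio cost Δ·166+B reproduces V0=79.5573.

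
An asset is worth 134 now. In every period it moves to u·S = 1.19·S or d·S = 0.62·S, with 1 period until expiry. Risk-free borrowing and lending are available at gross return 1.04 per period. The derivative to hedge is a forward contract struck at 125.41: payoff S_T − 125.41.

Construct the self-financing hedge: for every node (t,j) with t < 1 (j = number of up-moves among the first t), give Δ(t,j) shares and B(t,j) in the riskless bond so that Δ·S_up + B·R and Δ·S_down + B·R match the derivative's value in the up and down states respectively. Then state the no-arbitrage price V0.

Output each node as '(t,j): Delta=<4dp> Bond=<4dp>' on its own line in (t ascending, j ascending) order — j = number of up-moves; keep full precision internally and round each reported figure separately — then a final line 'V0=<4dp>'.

(0,0): Delta=1.0000 Bond=-120.5865
V0=13.4135

The replicating-portfolio and risk-neutral prices coincide; use p* = (1.04−0.62)/(1.19−0.62) = 0.7368 for the latter.
Terminal values V(1,·): V(1,0)=-42.3300, V(1,1)=34.0500
  t=0,j=0: stock 134.0000 → up 159.4600 (V=34.0500), down 83.0800 (V=-42.3300). Price 13.4135; hedge Δ=1.0000, bond B=-120.5865.
The time-0 hedge costs 13.4135, which is the no-arbitrage price.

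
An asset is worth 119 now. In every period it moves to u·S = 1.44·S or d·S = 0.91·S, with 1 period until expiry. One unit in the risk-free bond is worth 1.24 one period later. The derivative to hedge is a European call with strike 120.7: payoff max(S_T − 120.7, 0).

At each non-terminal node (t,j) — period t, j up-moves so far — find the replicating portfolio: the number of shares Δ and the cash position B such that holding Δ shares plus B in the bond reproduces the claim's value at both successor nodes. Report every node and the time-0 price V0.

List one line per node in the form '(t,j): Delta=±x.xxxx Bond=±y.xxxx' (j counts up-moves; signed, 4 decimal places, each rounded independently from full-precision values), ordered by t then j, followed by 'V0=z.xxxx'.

(0,0): Delta=0.8032 Bond=-70.1470
V0=25.4379

Under the risk-neutral measure, an up-move has probability p* = (R−d)/(u−d) = 0.6226 and values discount at R = 1.24.
At expiry t=1: V(1,0)=0.0000, V(1,1)=50.6600
Node (0,0) S=119.0000: V=(p*·50.6600+(1−p*)·0.0000)/1.24=25.4379; Δ=(50.6600−0.0000)/(171.3600−108.2900)=0.8032; B=V−Δ·S=-70.1470
Root portfolio cost Δ·119+B reproduces V0=25.4379.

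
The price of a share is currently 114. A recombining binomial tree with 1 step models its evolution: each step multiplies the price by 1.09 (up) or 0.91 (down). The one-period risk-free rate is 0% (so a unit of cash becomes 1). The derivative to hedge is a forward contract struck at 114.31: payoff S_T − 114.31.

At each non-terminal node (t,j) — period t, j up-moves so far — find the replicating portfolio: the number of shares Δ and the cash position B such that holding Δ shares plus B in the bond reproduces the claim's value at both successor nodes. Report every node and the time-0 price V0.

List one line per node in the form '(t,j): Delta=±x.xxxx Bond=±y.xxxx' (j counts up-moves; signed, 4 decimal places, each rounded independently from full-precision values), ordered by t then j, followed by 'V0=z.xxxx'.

Risk-neutral probability p* = (R−d)/(u−d) = (1−0.91)/(1.09−0.91) = 0.5000.
At expiry t=1: V(1,0)=-10.5700, V(1,1)=9.9500
  t=0,j=0: stock 114.0000 → up 124.2600 (V=9.9500), down 103.7400 (V=-10.5700). Price -0.3100; hedge Δ=1.0000, bond B=-114.3100.
Check: Δ(0,0)·S0 + B(0,0) = -0.3100 = V0.

(0,0): Delta=1.0000 Bond=-114.3100
V0=-0.3100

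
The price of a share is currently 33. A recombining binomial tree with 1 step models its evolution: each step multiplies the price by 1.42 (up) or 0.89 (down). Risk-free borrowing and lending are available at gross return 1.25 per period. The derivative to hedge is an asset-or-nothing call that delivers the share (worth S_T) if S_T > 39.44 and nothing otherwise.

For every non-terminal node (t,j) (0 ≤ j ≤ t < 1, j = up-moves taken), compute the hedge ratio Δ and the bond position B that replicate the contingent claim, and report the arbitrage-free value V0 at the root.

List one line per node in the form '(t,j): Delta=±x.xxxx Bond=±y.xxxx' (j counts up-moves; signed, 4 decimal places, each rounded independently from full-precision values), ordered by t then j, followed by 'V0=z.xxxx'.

Risk-neutral probability p* = (R−d)/(u−d) = (1.25−0.89)/(1.42−0.89) = 0.6792.
At expiry t=1: V(1,0)=0.0000, V(1,1)=46.8600
  t=0,j=0: stock 33.0000 → up 46.8600 (V=46.8600), down 29.3700 (V=0.0000). Price 25.4635; hedge Δ=2.6792, bond B=-62.9515.
The time-0 hedge costs 25.4635, which is the no-arbitrage price.

(0,0): Delta=2.6792 Bond=-62.9515
V0=25.4635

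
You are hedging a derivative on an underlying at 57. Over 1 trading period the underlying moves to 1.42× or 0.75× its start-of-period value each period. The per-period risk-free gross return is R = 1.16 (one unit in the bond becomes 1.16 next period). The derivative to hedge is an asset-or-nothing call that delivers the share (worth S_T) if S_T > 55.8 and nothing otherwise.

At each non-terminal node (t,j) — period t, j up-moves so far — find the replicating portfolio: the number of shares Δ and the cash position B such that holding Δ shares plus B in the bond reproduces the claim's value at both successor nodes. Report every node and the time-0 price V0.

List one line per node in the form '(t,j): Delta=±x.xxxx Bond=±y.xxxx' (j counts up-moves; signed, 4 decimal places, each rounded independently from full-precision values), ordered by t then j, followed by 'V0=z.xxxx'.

Risk-neutral probability p* = (R−d)/(u−d) = (1.16−0.75)/(1.42−0.75) = 0.6119.
Payoff layer (t=1): V(1,0)=0.0000, V(1,1)=80.9400
(0,0): S=57.0000. Δ = (V_up−V_dn)/(S_up−S_dn) = (80.9400−0.0000)/(80.9400−42.7500) = 2.1194. V = [p*·80.9400 + (1−p*)·0.0000]/1.16 = 42.6987. B = V − Δ·S = -78.1073.
Self-financing check: at every node Δ·S+B equals the discounted successor values.

(0,0): Delta=2.1194 Bond=-78.1073
V0=42.6987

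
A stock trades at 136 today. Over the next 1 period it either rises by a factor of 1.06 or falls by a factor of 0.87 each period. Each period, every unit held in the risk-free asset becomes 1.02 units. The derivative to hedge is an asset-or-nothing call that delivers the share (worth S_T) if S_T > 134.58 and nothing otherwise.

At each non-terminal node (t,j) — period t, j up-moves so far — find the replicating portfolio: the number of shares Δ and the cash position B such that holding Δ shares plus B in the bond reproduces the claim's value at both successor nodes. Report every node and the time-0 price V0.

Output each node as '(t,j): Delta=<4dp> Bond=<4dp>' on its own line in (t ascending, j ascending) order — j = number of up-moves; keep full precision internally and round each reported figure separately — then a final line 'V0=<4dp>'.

(0,0): Delta=5.5789 Bond=-647.1579
V0=111.5789

No-arbitrage ⇒ martingale measure with p* = (R−d)/(u−d) = 0.7895.
Terminal payoffs: V(1,0)=0.0000, V(1,1)=144.1600
Node (0,0) S=136.0000: V=(p*·144.1600+(1−p*)·0.0000)/1.02=111.5789; Δ=(144.1600−0.0000)/(144.1600−118.3200)=5.5789; B=V−Δ·S=-647.1579
Root portfolio cost Δ·136+B reproduces V0=111.5789.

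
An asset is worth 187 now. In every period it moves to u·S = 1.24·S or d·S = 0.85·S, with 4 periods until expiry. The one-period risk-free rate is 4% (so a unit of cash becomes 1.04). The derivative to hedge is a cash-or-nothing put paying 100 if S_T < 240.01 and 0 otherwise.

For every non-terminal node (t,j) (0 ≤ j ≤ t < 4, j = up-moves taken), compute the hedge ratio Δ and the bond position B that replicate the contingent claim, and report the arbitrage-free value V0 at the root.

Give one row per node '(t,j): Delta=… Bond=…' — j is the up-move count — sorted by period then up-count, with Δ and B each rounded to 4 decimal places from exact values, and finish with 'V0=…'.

No-arbitrage ⇒ martingale measure with p* = (R−d)/(u−d) = 0.4872.
Terminal payoffs: V(4,0)=100.0000, V(4,1)=100.0000, V(4,2)=100.0000, V(4,3)=0.0000, V(4,4)=0.0000
Node (3,0) S=114.8414: V=(p*·100.0000+(1−p*)·100.0000)/1.04=96.1538; Δ=(100.0000−100.0000)/(142.4033−97.6152)=0.0000; B=V−Δ·S=96.1538
Node (3,1) S=167.5333: V=(p*·100.0000+(1−p*)·100.0000)/1.04=96.1538; Δ=(100.0000−100.0000)/(207.7413−142.4033)=0.0000; B=V−Δ·S=96.1538
Node (3,2) S=244.4015: V=(p*·0.0000+(1−p*)·100.0000)/1.04=49.3097; Δ=(0.0000−100.0000)/(303.0579−207.7413)=-1.0491; B=V−Δ·S=305.7199
Node (3,3) S=356.5387: V=(p*·0.0000+(1−p*)·0.0000)/1.04=0.0000; Δ=(0.0000−0.0000)/(442.1080−303.0579)=0.0000; B=V−Δ·S=0.0000
Node (2,0) S=135.1075: V=(p*·96.1538+(1−p*)·96.1538)/1.04=92.4556; Δ=(96.1538−96.1538)/(167.5333−114.8414)=0.0000; B=V−Δ·S=92.4556
Node (2,1) S=197.0980: V=(p*·49.3097+(1−p*)·96.1538)/1.04=70.5118; Δ=(49.3097−96.1538)/(244.4015−167.5333)=-0.6094; B=V−Δ·S=190.6251
Node (2,2) S=287.5312: V=(p*·0.0000+(1−p*)·49.3097)/1.04=24.3144; Δ=(0.0000−49.3097)/(356.5387−244.4015)=-0.4397; B=V−Δ·S=150.7495
Node (1,0) S=158.9500: V=(p*·70.5118+(1−p*)·92.4556)/1.04=78.6203; Δ=(70.5118−92.4556)/(197.0980−135.1075)=-0.3540; B=V−Δ·S=134.8863
Node (1,1) S=231.8800: V=(p*·24.3144+(1−p*)·70.5118)/1.04=46.1591; Δ=(24.3144−70.5118)/(287.5312−197.0980)=-0.5108; B=V−Δ·S=164.6140
Node (0,0) S=187.0000: V=(p*·46.1591+(1−p*)·78.6203)/1.04=60.3902; Δ=(46.1591−78.6203)/(231.8800−158.9500)=-0.4451; B=V−Δ·S=143.6241
The time-0 hedge costs 60.3902, which is the no-arbitrage price.

(0,0): Delta=-0.4451 Bond=143.6241
(1,0): Delta=-0.3540 Bond=134.8863
(1,1): Delta=-0.5108 Bond=164.6140
(2,0): Delta=0.0000 Bond=92.4556
(2,1): Delta=-0.6094 Bond=190.6251
(2,2): Delta=-0.4397 Bond=150.7495
(3,0): Delta=0.0000 Bond=96.1538
(3,1): Delta=0.0000 Bond=96.1538
(3,2): Delta=-1.0491 Bond=305.7199
(3,3): Delta=0.0000 Bond=0.0000
V0=60.3902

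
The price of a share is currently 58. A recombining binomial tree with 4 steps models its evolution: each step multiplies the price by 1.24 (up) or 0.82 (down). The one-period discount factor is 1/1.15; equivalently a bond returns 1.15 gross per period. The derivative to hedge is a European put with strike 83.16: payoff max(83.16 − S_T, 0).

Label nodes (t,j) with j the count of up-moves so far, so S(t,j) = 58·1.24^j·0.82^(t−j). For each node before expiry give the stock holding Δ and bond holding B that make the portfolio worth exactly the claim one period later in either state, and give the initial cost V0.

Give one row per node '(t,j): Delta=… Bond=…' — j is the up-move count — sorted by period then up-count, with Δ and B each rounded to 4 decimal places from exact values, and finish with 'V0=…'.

No-arbitrage ⇒ martingale measure with p* = (R−d)/(u−d) = 0.7857.
Payoff layer (t=4): V(4,0)=56.9369, V(4,1)=43.5056, V(4,2)=23.1948, V(4,3)=0.0000, V(4,4)=0.0000
  t=3,j=0: stock 31.9793 → up 39.6544 (V=43.5056), down 26.2231 (V=56.9369). Price 40.3337; hedge Δ=-1.0000, bond B=72.3130.
  t=3,j=1: stock 48.3590 → up 59.9652 (V=23.1948), down 39.6544 (V=43.5056). Price 23.9540; hedge Δ=-1.0000, bond B=72.3130.
  t=3,j=2: stock 73.1283 → up 90.6790 (V=0.0000), down 59.9652 (V=23.1948). Price 4.3220; hedge Δ=-0.7552, bond B=59.5478.
  t=3,j=3: stock 110.5842 → up 137.1244 (V=0.0000), down 90.6790 (V=0.0000). Price 0.0000; hedge Δ=0.0000, bond B=0.0000.
  t=2,j=0: stock 38.9992 → up 48.3590 (V=23.9540), down 31.9793 (V=40.3337). Price 23.8817; hedge Δ=-1.0000, bond B=62.8809.
  t=2,j=1: stock 58.9744 → up 73.1283 (V=4.3220), down 48.3590 (V=23.9540). Price 7.4164; hedge Δ=-0.7926, bond B=54.1593.
  t=2,j=2: stock 89.1808 → up 110.5842 (V=0.0000), down 73.1283 (V=4.3220). Price 0.8053; hedge Δ=-0.1154, bond B=11.0959.
  t=1,j=0: stock 47.5600 → up 58.9744 (V=7.4164), down 38.9992 (V=23.8817). Price 9.5171; hedge Δ=-0.8243, bond B=48.7202.
  t=1,j=1: stock 71.9200 → up 89.1808 (V=0.8053), down 58.9744 (V=7.4164). Price 1.9322; hedge Δ=-0.2189, bond B=17.6728.
  t=0,j=0: stock 58.0000 → up 71.9200 (V=1.9322), down 47.5600 (V=9.5171). Price 3.0935; hedge Δ=-0.3114, bond B=21.1529.
Each (Δ,B) replicates both successor values, so the strategy is self-financing and V0 is arbitrage-free.

(0,0): Delta=-0.3114 Bond=21.1529
(1,0): Delta=-0.8243 Bond=48.7202
(1,1): Delta=-0.2189 Bond=17.6728
(2,0): Delta=-1.0000 Bond=62.8809
(2,1): Delta=-0.7926 Bond=54.1593
(2,2): Delta=-0.1154 Bond=11.0959
(3,0): Delta=-1.0000 Bond=72.3130
(3,1): Delta=-1.0000 Bond=72.3130
(3,2): Delta=-0.7552 Bond=59.5478
(3,3): Delta=0.0000 Bond=0.0000
V0=3.0935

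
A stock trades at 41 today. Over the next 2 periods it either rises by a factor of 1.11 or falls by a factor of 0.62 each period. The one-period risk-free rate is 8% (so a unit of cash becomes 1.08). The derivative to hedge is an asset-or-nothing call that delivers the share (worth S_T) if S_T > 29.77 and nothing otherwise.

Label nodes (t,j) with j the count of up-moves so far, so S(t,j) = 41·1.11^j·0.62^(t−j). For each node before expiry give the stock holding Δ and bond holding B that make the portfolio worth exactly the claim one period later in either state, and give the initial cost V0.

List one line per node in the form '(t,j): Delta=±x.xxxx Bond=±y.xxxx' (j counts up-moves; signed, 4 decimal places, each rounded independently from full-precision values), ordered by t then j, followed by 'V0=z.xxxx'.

Under the risk-neutral measure, an up-move has probability p* = (R−d)/(u−d) = 0.9388 and values discount at R = 1.08.
Payoff layer (t=2): V(2,0)=0.0000, V(2,1)=0.0000, V(2,2)=50.5161
(1,0): S=25.4200. Δ = (V_up−V_dn)/(S_up−S_dn) = (0.0000−0.0000)/(28.2162−15.7604) = 0.0000. V = [p*·0.0000 + (1−p*)·0.0000]/1.08 = 0.0000. B = V − Δ·S = 0.0000.
(1,1): S=45.5100. Δ = (V_up−V_dn)/(S_up−S_dn) = (50.5161−0.0000)/(50.5161−28.2162) = 2.2653. V = [p*·50.5161 + (1−p*)·0.0000]/1.08 = 43.9104. B = V − Δ·S = -59.1836.
(0,0): S=41.0000. Δ = (V_up−V_dn)/(S_up−S_dn) = (43.9104−0.0000)/(45.5100−25.4200) = 2.1857. V = [p*·43.9104 + (1−p*)·0.0000]/1.08 = 38.1686. B = V − Δ·S = -51.4446.
Each (Δ,B) replicates both successor values, so the strategy is self-financing and V0 is arbitrage-free.

(0,0): Delta=2.1857 Bond=-51.4446
(1,0): Delta=0.0000 Bond=0.0000
(1,1): Delta=2.2653 Bond=-59.1836
V0=38.1686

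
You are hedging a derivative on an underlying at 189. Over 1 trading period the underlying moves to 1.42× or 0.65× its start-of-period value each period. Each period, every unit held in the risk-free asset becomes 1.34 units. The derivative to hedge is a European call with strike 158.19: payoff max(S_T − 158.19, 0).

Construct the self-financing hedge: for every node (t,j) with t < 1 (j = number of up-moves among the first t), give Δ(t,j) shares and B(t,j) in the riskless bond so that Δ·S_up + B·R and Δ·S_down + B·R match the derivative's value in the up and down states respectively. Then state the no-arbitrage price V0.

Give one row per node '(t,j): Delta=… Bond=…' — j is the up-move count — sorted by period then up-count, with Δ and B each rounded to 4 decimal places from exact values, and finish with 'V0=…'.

(0,0): Delta=0.7572 Bond=-69.4161
V0=73.6878

Under the risk-neutral measure, an up-move has probability p* = (R−d)/(u−d) = 0.8961 and values discount at R = 1.34.
At expiry t=1: V(1,0)=0.0000, V(1,1)=110.1900
  t=0,j=0: stock 189.0000 → up 268.3800 (V=110.1900), down 122.8500 (V=0.0000). Price 73.6878; hedge Δ=0.7572, bond B=-69.4161.
Each (Δ,B) replicates both successor values, so the strategy is self-financing and V0 is arbitrage-free.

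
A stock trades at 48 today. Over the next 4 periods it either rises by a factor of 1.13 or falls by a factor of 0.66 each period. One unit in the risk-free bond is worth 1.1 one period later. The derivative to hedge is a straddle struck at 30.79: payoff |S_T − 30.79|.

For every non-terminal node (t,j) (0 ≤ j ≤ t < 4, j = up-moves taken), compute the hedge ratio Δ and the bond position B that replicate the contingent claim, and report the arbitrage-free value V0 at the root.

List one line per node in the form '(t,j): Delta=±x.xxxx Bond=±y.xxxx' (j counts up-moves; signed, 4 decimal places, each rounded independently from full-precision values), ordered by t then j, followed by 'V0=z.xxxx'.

(0,0): Delta=0.9457 Bond=-18.2826
(1,0): Delta=0.4517 Bond=-4.4604
(1,1): Delta=0.9654 Bond=-21.1779
(2,0): Delta=-1.0000 Bond=25.4463
(2,1): Delta=0.5095 Bond=-6.9759
(2,2): Delta=0.9835 Bond=-24.4084
(3,0): Delta=-1.0000 Bond=27.9909
(3,1): Delta=-1.0000 Bond=27.9909
(3,2): Delta=0.5696 Bond=-10.1052
(3,3): Delta=1.0000 Bond=-27.9909
V0=27.1105

Risk-neutral probability p* = (R−d)/(u−d) = (1.1−0.66)/(1.13−0.66) = 0.9362.
Terminal values V(4,·): V(4,0)=21.6821, V(4,1)=15.1962, V(4,2)=4.0916, V(4,3)=14.9210, V(4,4)=47.4727
(3,0): S=13.7998. Δ = (V_up−V_dn)/(S_up−S_dn) = (15.1962−21.6821)/(15.5938−9.1079) = -1.0000. V = [p*·15.1962 + (1−p*)·21.6821]/1.1 = 14.1911. B = V − Δ·S = 27.9909.
(3,1): S=23.6269. Δ = (V_up−V_dn)/(S_up−S_dn) = (4.0916−15.1962)/(26.6984−15.5938) = -1.0000. V = [p*·4.0916 + (1−p*)·15.1962]/1.1 = 4.3640. B = V − Δ·S = 27.9909.
(3,2): S=40.4522. Δ = (V_up−V_dn)/(S_up−S_dn) = (14.9210−4.0916)/(45.7110−26.6984) = 0.5696. V = [p*·14.9210 + (1−p*)·4.0916]/1.1 = 12.9361. B = V − Δ·S = -10.1052.
(3,3): S=69.2591. Δ = (V_up−V_dn)/(S_up−S_dn) = (47.4727−14.9210)/(78.2627−45.7110) = 1.0000. V = [p*·47.4727 + (1−p*)·14.9210]/1.1 = 41.2681. B = V − Δ·S = -27.9909.
(2,0): S=20.9088. Δ = (V_up−V_dn)/(S_up−S_dn) = (4.3640−14.1911)/(23.6269−13.7998) = -1.0000. V = [p*·4.3640 + (1−p*)·14.1911]/1.1 = 4.5375. B = V − Δ·S = 25.4463.
(2,1): S=35.7984. Δ = (V_up−V_dn)/(S_up−S_dn) = (12.9361−4.3640)/(40.4522−23.6269) = 0.5095. V = [p*·12.9361 + (1−p*)·4.3640]/1.1 = 11.2627. B = V − Δ·S = -6.9759.
(2,2): S=61.2912. Δ = (V_up−V_dn)/(S_up−S_dn) = (41.2681−12.9361)/(69.2591−40.4522) = 0.9835. V = [p*·41.2681 + (1−p*)·12.9361]/1.1 = 35.8725. B = V − Δ·S = -24.4084.
(1,0): S=31.6800. Δ = (V_up−V_dn)/(S_up−S_dn) = (11.2627−4.5375)/(35.7984−20.9088) = 0.4517. V = [p*·11.2627 + (1−p*)·4.5375]/1.1 = 9.8486. B = V − Δ·S = -4.4604.
(1,1): S=54.2400. Δ = (V_up−V_dn)/(S_up−S_dn) = (35.8725−11.2627)/(61.2912−35.7984) = 0.9654. V = [p*·35.8725 + (1−p*)·11.2627]/1.1 = 31.1833. B = V − Δ·S = -21.1779.
(0,0): S=48.0000. Δ = (V_up−V_dn)/(S_up−S_dn) = (31.1833−9.8486)/(54.2400−31.6800) = 0.9457. V = [p*·31.1833 + (1−p*)·9.8486]/1.1 = 27.1105. B = V − Δ·S = -18.2826.
The time-0 hedge costs 27.1105, which is the no-arbitrage price.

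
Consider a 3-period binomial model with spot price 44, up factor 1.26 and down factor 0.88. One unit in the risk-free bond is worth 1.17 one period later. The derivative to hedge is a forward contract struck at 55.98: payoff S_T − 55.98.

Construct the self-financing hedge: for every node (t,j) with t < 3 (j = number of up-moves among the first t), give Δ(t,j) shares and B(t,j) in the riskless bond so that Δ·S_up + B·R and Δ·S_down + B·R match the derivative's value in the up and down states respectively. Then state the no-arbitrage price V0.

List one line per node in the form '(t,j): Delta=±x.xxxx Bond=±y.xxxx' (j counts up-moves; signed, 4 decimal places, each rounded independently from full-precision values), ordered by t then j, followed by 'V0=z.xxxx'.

Risk-neutral probability p* = (R−d)/(u−d) = (1.17−0.88)/(1.26−0.88) = 0.7632.
Payoff layer (t=3): V(3,0)=-25.9952, V(3,1)=-13.0473, V(3,2)=5.4919, V(3,3)=32.0365
Node (2,0) S=34.0736: V=(p*·-13.0473+(1−p*)·-25.9952)/1.17=-13.7726; Δ=(-13.0473−-25.9952)/(42.9327−29.9848)=1.0000; B=V−Δ·S=-47.8462
Node (2,1) S=48.7872: V=(p*·5.4919+(1−p*)·-13.0473)/1.17=0.9410; Δ=(5.4919−-13.0473)/(61.4719−42.9327)=1.0000; B=V−Δ·S=-47.8462
Node (2,2) S=69.8544: V=(p*·32.0365+(1−p*)·5.4919)/1.17=22.0082; Δ=(32.0365−5.4919)/(88.0165−61.4719)=1.0000; B=V−Δ·S=-47.8462
Node (1,0) S=38.7200: V=(p*·0.9410+(1−p*)·-13.7726)/1.17=-2.1741; Δ=(0.9410−-13.7726)/(48.7872−34.0736)=1.0000; B=V−Δ·S=-40.8941
Node (1,1) S=55.4400: V=(p*·22.0082+(1−p*)·0.9410)/1.17=14.5459; Δ=(22.0082−0.9410)/(69.8544−48.7872)=1.0000; B=V−Δ·S=-40.8941
Node (0,0) S=44.0000: V=(p*·14.5459+(1−p*)·-2.1741)/1.17=9.0477; Δ=(14.5459−-2.1741)/(55.4400−38.7200)=1.0000; B=V−Δ·S=-34.9523
The time-0 hedge costs 9.0477, which is the no-arbitrage price.

(0,0): Delta=1.0000 Bond=-34.9523
(1,0): Delta=1.0000 Bond=-40.8941
(1,1): Delta=1.0000 Bond=-40.8941
(2,0): Delta=1.0000 Bond=-47.8462
(2,1): Delta=1.0000 Bond=-47.8462
(2,2): Delta=1.0000 Bond=-47.8462
V0=9.0477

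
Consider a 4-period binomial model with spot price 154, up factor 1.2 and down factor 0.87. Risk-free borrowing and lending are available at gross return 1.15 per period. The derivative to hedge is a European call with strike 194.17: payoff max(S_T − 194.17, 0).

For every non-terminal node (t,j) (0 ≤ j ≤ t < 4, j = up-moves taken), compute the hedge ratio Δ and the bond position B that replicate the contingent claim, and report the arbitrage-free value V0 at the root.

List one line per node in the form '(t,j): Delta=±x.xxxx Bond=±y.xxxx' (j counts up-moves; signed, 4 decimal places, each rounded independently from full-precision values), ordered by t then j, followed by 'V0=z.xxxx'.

The replicating-portfolio and risk-neutral prices coincide; use p* = (1.15−0.87)/(1.2−0.87) = 0.8485 for the latter.
At expiry t=4: V(4,0)=0.0000, V(4,1)=0.0000, V(4,2)=0.0000, V(4,3)=37.3474, V(4,4)=125.1644
(3,0): S=101.4095. Δ = (V_up−V_dn)/(S_up−S_dn) = (0.0000−0.0000)/(121.6914−88.2262) = 0.0000. V = [p*·0.0000 + (1−p*)·0.0000]/1.15 = 0.0000. B = V − Δ·S = 0.0000.
(3,1): S=139.8751. Δ = (V_up−V_dn)/(S_up−S_dn) = (0.0000−0.0000)/(167.8501−121.6914) = 0.0000. V = [p*·0.0000 + (1−p*)·0.0000]/1.15 = 0.0000. B = V − Δ·S = 0.0000.
(3,2): S=192.9312. Δ = (V_up−V_dn)/(S_up−S_dn) = (37.3474−0.0000)/(231.5174−167.8501) = 0.5866. V = [p*·37.3474 + (1−p*)·0.0000]/1.15 = 27.5554. B = V − Δ·S = -85.6186.
(3,3): S=266.1120. Δ = (V_up−V_dn)/(S_up−S_dn) = (125.1644−37.3474)/(319.3344−231.5174) = 1.0000. V = [p*·125.1644 + (1−p*)·37.3474]/1.15 = 97.2685. B = V − Δ·S = -168.8435.
(2,0): S=116.5626. Δ = (V_up−V_dn)/(S_up−S_dn) = (0.0000−0.0000)/(139.8751−101.4095) = 0.0000. V = [p*·0.0000 + (1−p*)·0.0000]/1.15 = 0.0000. B = V − Δ·S = 0.0000.
(2,1): S=160.7760. Δ = (V_up−V_dn)/(S_up−S_dn) = (27.5554−0.0000)/(192.9312−139.8751) = 0.5194. V = [p*·27.5554 + (1−p*)·0.0000]/1.15 = 20.3307. B = V − Δ·S = -63.1705.
(2,2): S=221.7600. Δ = (V_up−V_dn)/(S_up−S_dn) = (97.2685−27.5554)/(266.1120−192.9312) = 0.9526. V = [p*·97.2685 + (1−p*)·27.5554]/1.15 = 75.3965. B = V − Δ·S = -135.8554.
(1,0): S=133.9800. Δ = (V_up−V_dn)/(S_up−S_dn) = (20.3307−0.0000)/(160.7760−116.5626) = 0.4598. V = [p*·20.3307 + (1−p*)·0.0000]/1.15 = 15.0003. B = V − Δ·S = -46.6080.
(1,1): S=184.8000. Δ = (V_up−V_dn)/(S_up−S_dn) = (75.3965−20.3307)/(221.7600−160.7760) = 0.9030. V = [p*·75.3965 + (1−p*)·20.3307]/1.15 = 58.3071. B = V − Δ·S = -108.5587.
(0,0): S=154.0000. Δ = (V_up−V_dn)/(S_up−S_dn) = (58.3071−15.0003)/(184.8000−133.9800) = 0.8522. V = [p*·58.3071 + (1−p*)·15.0003]/1.15 = 44.9961. B = V − Δ·S = -86.2367.
Root portfolio cost Δ·154+B reproduces V0=44.9961.

(0,0): Delta=0.8522 Bond=-86.2367
(1,0): Delta=0.4598 Bond=-46.6080
(1,1): Delta=0.9030 Bond=-108.5587
(2,0): Delta=0.0000 Bond=0.0000
(2,1): Delta=0.5194 Bond=-63.1705
(2,2): Delta=0.9526 Bond=-135.8554
(3,0): Delta=0.0000 Bond=0.0000
(3,1): Delta=0.0000 Bond=0.0000
(3,2): Delta=0.5866 Bond=-85.6186
(3,3): Delta=1.0000 Bond=-168.8435
V0=44.9961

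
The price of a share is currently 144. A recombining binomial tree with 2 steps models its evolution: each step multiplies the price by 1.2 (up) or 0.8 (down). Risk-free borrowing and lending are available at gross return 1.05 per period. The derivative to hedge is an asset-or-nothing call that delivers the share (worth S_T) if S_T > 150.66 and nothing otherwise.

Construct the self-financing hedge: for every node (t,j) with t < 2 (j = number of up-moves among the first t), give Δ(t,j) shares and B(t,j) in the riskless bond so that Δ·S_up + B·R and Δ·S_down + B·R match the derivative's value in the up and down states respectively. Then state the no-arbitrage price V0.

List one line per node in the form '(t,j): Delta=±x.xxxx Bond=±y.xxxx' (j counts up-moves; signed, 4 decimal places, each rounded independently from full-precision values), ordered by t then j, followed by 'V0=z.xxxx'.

(0,0): Delta=2.1429 Bond=-235.1020
(1,0): Delta=0.0000 Bond=0.0000
(1,1): Delta=3.0000 Bond=-394.9714
V0=73.4694

The replicating-portfolio and risk-neutral prices coincide; use p* = (1.05−0.8)/(1.2−0.8) = 0.6250 for the latter.
Terminal values V(2,·): V(2,0)=0.0000, V(2,1)=0.0000, V(2,2)=207.3600
  t=1,j=0: stock 115.2000 → up 138.2400 (V=0.0000), down 92.1600 (V=0.0000). Price 0.0000; hedge Δ=0.0000, bond B=0.0000.
  t=1,j=1: stock 172.8000 → up 207.3600 (V=207.3600), down 138.2400 (V=0.0000). Price 123.4286; hedge Δ=3.0000, bond B=-394.9714.
  t=0,j=0: stock 144.0000 → up 172.8000 (V=123.4286), down 115.2000 (V=0.0000). Price 73.4694; hedge Δ=2.1429, bond B=-235.1020.
Check: Δ(0,0)·S0 + B(0,0) = 73.4694 = V0.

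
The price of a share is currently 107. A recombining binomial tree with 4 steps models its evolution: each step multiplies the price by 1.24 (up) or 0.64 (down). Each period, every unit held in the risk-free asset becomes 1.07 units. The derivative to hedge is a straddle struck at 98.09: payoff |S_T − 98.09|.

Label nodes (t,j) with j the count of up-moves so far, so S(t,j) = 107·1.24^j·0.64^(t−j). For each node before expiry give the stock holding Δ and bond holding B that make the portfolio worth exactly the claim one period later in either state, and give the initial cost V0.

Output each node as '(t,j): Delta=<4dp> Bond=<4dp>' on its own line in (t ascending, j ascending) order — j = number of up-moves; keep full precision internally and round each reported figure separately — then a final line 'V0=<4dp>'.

No-arbitrage ⇒ martingale measure with p* = (R−d)/(u−d) = 0.7167.
Payoff layer (t=4): V(4,0)=80.1384, V(4,1)=63.3087, V(4,2)=30.7013, V(4,3)=32.4756, V(4,4)=154.8809
Node (3,0) S=28.0494: V=(p*·63.3087+(1−p*)·80.1384)/1.07=63.6235; Δ=(63.3087−80.1384)/(34.7813−17.9516)=-1.0000; B=V−Δ·S=91.6729
Node (3,1) S=54.3457: V=(p*·30.7013+(1−p*)·63.3087)/1.07=37.3272; Δ=(30.7013−63.3087)/(67.3887−34.7813)=-1.0000; B=V−Δ·S=91.6729
Node (3,2) S=105.2948: V=(p*·32.4756+(1−p*)·30.7013)/1.07=29.8812; Δ=(32.4756−30.7013)/(130.5656−67.3887)=0.0281; B=V−Δ·S=26.9240
Node (3,3) S=204.0088: V=(p*·154.8809+(1−p*)·32.4756)/1.07=112.3359; Δ=(154.8809−32.4756)/(252.9709−130.5656)=1.0000; B=V−Δ·S=-91.6729
Node (2,0) S=43.8272: V=(p*·37.3272+(1−p*)·63.6235)/1.07=41.8484; Δ=(37.3272−63.6235)/(54.3457−28.0494)=-1.0000; B=V−Δ·S=85.6756
Node (2,1) S=84.9152: V=(p*·29.8812+(1−p*)·37.3272)/1.07=29.8980; Δ=(29.8812−37.3272)/(105.2948−54.3457)=-0.1461; B=V−Δ·S=42.3080
Node (2,2) S=164.5232: V=(p*·112.3359+(1−p*)·29.8812)/1.07=83.1530; Δ=(112.3359−29.8812)/(204.0088−105.2948)=0.8353; B=V−Δ·S=-54.2714
Node (1,0) S=68.4800: V=(p*·29.8980+(1−p*)·41.8484)/1.07=31.1065; Δ=(29.8980−41.8484)/(84.9152−43.8272)=-0.2908; B=V−Δ·S=51.0238
Node (1,1) S=132.6800: V=(p*·83.1530+(1−p*)·29.8980)/1.07=63.6113; Δ=(83.1530−29.8980)/(164.5232−84.9152)=0.6690; B=V−Δ·S=-25.1470
Node (0,0) S=107.0000: V=(p*·63.6113+(1−p*)·31.1065)/1.07=50.8426; Δ=(63.6113−31.1065)/(132.6800−68.4800)=0.5063; B=V−Δ·S=-3.3320
Each (Δ,B) replicates both successor values, so the strategy is self-financing and V0 is arbitrage-free.

(0,0): Delta=0.5063 Bond=-3.3320
(1,0): Delta=-0.2908 Bond=51.0238
(1,1): Delta=0.6690 Bond=-25.1470
(2,0): Delta=-1.0000 Bond=85.6756
(2,1): Delta=-0.1461 Bond=42.3080
(2,2): Delta=0.8353 Bond=-54.2714
(3,0): Delta=-1.0000 Bond=91.6729
(3,1): Delta=-1.0000 Bond=91.6729
(3,2): Delta=0.0281 Bond=26.9240
(3,3): Delta=1.0000 Bond=-91.6729
V0=50.8426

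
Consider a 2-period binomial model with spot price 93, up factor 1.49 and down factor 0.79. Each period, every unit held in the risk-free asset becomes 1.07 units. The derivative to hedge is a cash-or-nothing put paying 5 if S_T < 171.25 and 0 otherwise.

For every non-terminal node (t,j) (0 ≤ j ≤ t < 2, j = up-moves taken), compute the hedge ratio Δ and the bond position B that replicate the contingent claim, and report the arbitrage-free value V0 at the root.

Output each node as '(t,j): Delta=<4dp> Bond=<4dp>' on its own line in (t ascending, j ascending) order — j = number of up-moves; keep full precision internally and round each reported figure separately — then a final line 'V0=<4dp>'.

(0,0): Delta=-0.0287 Bond=6.3387
(1,0): Delta=0.0000 Bond=4.6729
(1,1): Delta=-0.0515 Bond=9.9466
V0=3.6684

Under the risk-neutral measure, an up-move has probability p* = (R−d)/(u−d) = 0.4000 and values discount at R = 1.07.
Terminal values V(2,·): V(2,0)=5.0000, V(2,1)=5.0000, V(2,2)=0.0000
Node (1,0) S=73.4700: V=(p*·5.0000+(1−p*)·5.0000)/1.07=4.6729; Δ=(5.0000−5.0000)/(109.4703−58.0413)=0.0000; B=V−Δ·S=4.6729
Node (1,1) S=138.5700: V=(p*·0.0000+(1−p*)·5.0000)/1.07=2.8037; Δ=(0.0000−5.0000)/(206.4693−109.4703)=-0.0515; B=V−Δ·S=9.9466
Node (0,0) S=93.0000: V=(p*·2.8037+(1−p*)·4.6729)/1.07=3.6684; Δ=(2.8037−4.6729)/(138.5700−73.4700)=-0.0287; B=V−Δ·S=6.3387
The time-0 hedge costs 3.6684, which is the no-arbitrage price.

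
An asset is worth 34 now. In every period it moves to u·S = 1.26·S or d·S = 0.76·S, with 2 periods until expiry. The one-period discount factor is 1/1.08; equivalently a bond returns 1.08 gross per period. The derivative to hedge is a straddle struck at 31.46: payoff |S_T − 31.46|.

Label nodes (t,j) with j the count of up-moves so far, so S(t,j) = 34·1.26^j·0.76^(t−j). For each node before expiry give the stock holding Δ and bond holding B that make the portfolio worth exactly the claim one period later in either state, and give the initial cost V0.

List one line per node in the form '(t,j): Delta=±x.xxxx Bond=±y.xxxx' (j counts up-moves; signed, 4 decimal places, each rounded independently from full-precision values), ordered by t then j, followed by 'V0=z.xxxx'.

(0,0): Delta=0.5364 Bond=-8.5827
(1,0): Delta=-0.8300 Bond=26.0378
(1,1): Delta=1.0000 Bond=-29.1296
V0=9.6551

Risk-neutral probability p* = (R−d)/(u−d) = (1.08−0.76)/(1.26−0.76) = 0.6400.
Terminal payoffs: V(2,0)=11.8216, V(2,1)=1.0984, V(2,2)=22.5184
Node (1,0) S=25.8400: V=(p*·1.0984+(1−p*)·11.8216)/1.08=4.5914; Δ=(1.0984−11.8216)/(32.5584−19.6384)=-0.8300; B=V−Δ·S=26.0378
Node (1,1) S=42.8400: V=(p*·22.5184+(1−p*)·1.0984)/1.08=13.7104; Δ=(22.5184−1.0984)/(53.9784−32.5584)=1.0000; B=V−Δ·S=-29.1296
Node (0,0) S=34.0000: V=(p*·13.7104+(1−p*)·4.5914)/1.08=9.6551; Δ=(13.7104−4.5914)/(42.8400−25.8400)=0.5364; B=V−Δ·S=-8.5827
Check: Δ(0,0)·S0 + B(0,0) = 9.6551 = V0.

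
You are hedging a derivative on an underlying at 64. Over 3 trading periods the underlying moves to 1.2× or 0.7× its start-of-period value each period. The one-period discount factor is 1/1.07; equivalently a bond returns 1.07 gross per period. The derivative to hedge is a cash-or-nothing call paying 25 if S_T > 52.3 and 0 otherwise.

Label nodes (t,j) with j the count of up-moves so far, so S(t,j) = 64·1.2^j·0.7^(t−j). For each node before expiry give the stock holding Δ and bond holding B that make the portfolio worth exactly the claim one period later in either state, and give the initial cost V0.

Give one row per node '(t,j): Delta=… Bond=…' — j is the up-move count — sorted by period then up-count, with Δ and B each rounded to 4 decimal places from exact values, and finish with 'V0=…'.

(0,0): Delta=0.2626 Bond=0.1812
(1,0): Delta=0.7719 Bond=-22.6221
(1,1): Delta=0.1582 Bond=8.2103
(2,0): Delta=0.0000 Bond=0.0000
(2,1): Delta=0.9301 Bond=-32.7103
(2,2): Delta=0.0000 Bond=23.3645
V0=16.9862

No-arbitrage ⇒ martingale measure with p* = (R−d)/(u−d) = 0.7400.
Terminal payoffs: V(3,0)=0.0000, V(3,1)=0.0000, V(3,2)=25.0000, V(3,3)=25.0000
  t=2,j=0: stock 31.3600 → up 37.6320 (V=0.0000), down 21.9520 (V=0.0000). Price 0.0000; hedge Δ=0.0000, bond B=0.0000.
  t=2,j=1: stock 53.7600 → up 64.5120 (V=25.0000), down 37.6320 (V=0.0000). Price 17.2897; hedge Δ=0.9301, bond B=-32.7103.
  t=2,j=2: stock 92.1600 → up 110.5920 (V=25.0000), down 64.5120 (V=25.0000). Price 23.3645; hedge Δ=0.0000, bond B=23.3645.
  t=1,j=0: stock 44.8000 → up 53.7600 (V=17.2897), down 31.3600 (V=0.0000). Price 11.9574; hedge Δ=0.7719, bond B=-22.6221.
  t=1,j=1: stock 76.8000 → up 92.1600 (V=23.3645), down 53.7600 (V=17.2897). Price 20.3599; hedge Δ=0.1582, bond B=8.2103.
  t=0,j=0: stock 64.0000 → up 76.8000 (V=20.3599), down 44.8000 (V=11.9574). Price 16.9862; hedge Δ=0.2626, bond B=0.1812.
The time-0 hedge costs 16.9862, which is the no-arbitrage price.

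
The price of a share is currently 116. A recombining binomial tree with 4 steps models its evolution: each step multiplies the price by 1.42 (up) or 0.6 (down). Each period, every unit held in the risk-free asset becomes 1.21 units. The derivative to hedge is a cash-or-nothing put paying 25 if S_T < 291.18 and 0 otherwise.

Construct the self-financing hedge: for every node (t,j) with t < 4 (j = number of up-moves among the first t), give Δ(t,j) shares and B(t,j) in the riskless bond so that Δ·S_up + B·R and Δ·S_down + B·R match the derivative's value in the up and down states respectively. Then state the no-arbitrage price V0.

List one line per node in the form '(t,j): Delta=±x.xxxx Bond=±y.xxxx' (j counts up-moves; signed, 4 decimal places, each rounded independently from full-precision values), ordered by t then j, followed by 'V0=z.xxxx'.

Since d<R<u, set p* = (R−d)/(u−d) = 0.7439; price each node as the discounted p*-expectation of its children.
Terminal payoffs: V(4,0)=25.0000, V(4,1)=25.0000, V(4,2)=25.0000, V(4,3)=25.0000, V(4,4)=0.0000
  t=3,j=0: stock 25.0560 → up 35.5795 (V=25.0000), down 15.0336 (V=25.0000). Price 20.6612; hedge Δ=0.0000, bond B=20.6612.
  t=3,j=1: stock 59.2992 → up 84.2049 (V=25.0000), down 35.5795 (V=25.0000). Price 20.6612; hedge Δ=0.0000, bond B=20.6612.
  t=3,j=2: stock 140.3414 → up 199.2848 (V=25.0000), down 84.2049 (V=25.0000). Price 20.6612; hedge Δ=0.0000, bond B=20.6612.
  t=3,j=3: stock 332.1414 → up 471.6408 (V=0.0000), down 199.2848 (V=25.0000). Price 5.2913; hedge Δ=-0.0918, bond B=35.7791.
  t=2,j=0: stock 41.7600 → up 59.2992 (V=20.6612), down 25.0560 (V=20.6612). Price 17.0753; hedge Δ=0.0000, bond B=17.0753.
  t=2,j=1: stock 98.8320 → up 140.3414 (V=20.6612), down 59.2992 (V=20.6612). Price 17.0753; hedge Δ=0.0000, bond B=17.0753.
  t=2,j=2: stock 233.9024 → up 332.1414 (V=5.2913), down 140.3414 (V=20.6612). Price 7.6260; hedge Δ=-0.0801, bond B=26.3698.
  t=1,j=0: stock 69.6000 → up 98.8320 (V=17.0753), down 41.7600 (V=17.0753). Price 14.1118; hedge Δ=0.0000, bond B=14.1118.
  t=1,j=1: stock 164.7200 → up 233.9024 (V=7.6260), down 98.8320 (V=17.0753). Price 8.3024; hedge Δ=-0.0700, bond B=19.8260.
  t=0,j=0: stock 116.0000 → up 164.7200 (V=8.3024), down 69.6000 (V=14.1118). Price 8.0911; hedge Δ=-0.0611, bond B=15.1757.
Each (Δ,B) replicates both successor values, so the strategy is self-financing and V0 is arbitrage-free.

(0,0): Delta=-0.0611 Bond=15.1757
(1,0): Delta=0.0000 Bond=14.1118
(1,1): Delta=-0.0700 Bond=19.8260
(2,0): Delta=0.0000 Bond=17.0753
(2,1): Delta=0.0000 Bond=17.0753
(2,2): Delta=-0.0801 Bond=26.3698
(3,0): Delta=0.0000 Bond=20.6612
(3,1): Delta=0.0000 Bond=20.6612
(3,2): Delta=0.0000 Bond=20.6612
(3,3): Delta=-0.0918 Bond=35.7791
V0=8.0911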